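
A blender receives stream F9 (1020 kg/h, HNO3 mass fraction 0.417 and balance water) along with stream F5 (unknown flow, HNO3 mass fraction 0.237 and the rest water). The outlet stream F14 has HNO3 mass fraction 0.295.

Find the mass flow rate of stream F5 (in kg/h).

Let F5 be the unknown flow. Total out = 1020 + F5.
HNO3 balance: 425.34 + 0.237·F5 = 0.295·(1020 + F5)
(0.237 − 0.295)·F5 = 0.295×1020 − 425.34 = -124.44
F5 = -124.44 / -0.058 = 2145.5 kg/h

2146 kg/h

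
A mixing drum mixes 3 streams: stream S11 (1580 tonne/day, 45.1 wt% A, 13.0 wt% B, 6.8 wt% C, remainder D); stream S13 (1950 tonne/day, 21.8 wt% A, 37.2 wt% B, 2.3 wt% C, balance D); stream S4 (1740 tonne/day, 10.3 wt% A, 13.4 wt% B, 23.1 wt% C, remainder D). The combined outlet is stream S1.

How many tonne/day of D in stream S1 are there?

D out = D in = 1580×0.351 + 1950×0.387 + 1740×0.532 = 2234.9 tonne/day.

2235 tonne/day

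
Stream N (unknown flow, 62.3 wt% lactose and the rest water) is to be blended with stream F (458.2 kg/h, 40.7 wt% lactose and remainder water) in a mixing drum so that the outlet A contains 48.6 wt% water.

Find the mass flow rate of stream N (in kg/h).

449.8 kg/h

Let N be the unknown flow. Total out = 458.2 + N.
water balance: 271.71 + 0.377·N = 0.486·(458.2 + N)
(0.377 − 0.486)·N = 0.486×458.2 − 271.71 = -49.027
N = -49.027 / -0.109 = 449.79 kg/h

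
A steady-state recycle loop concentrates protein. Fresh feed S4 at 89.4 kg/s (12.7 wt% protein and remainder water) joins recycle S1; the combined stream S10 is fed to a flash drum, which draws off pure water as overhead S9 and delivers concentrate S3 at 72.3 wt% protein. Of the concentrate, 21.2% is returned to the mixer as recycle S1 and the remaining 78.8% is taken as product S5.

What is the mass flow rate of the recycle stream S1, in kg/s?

4.225 kg/s

Overall protein balance (none leaves overhead): protein in fresh feed = protein in product, i.e. 89.4×0.127 = (1−0.212)·S3·0.723.
S3 = 11.354/(0.723×0.788) = 19.929 kg/s.
Recycle S1 = 0.212×19.929 = 4.2249 kg/s.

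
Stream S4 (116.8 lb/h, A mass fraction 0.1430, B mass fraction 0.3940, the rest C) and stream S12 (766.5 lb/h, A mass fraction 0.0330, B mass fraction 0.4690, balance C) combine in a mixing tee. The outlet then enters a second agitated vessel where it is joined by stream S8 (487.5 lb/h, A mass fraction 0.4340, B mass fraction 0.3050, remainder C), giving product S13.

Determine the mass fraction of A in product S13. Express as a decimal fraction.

0.1850

Overall, product flow = 1370.8 lb/h.
A in = 116.8×0.143 + 766.5×0.033 + 487.5×0.434 = 253.57 lb/h.
A fraction in S13 = 0.1850.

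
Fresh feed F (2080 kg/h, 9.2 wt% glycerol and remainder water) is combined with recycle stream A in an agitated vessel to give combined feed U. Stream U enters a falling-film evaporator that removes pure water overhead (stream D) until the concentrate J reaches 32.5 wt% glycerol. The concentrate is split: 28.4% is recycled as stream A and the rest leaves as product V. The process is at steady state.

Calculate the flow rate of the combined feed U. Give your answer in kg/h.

2314 kg/h

Overall glycerol balance (none leaves overhead): glycerol in fresh feed = glycerol in product, i.e. 2080×0.092 = (1−0.284)·J·0.325.
J = 191.36/(0.325×0.716) = 822.35 kg/h.
Recycle A = 0.284×822.35 = 233.55 kg/h.
Combined feed U = 2080 + 233.55 = 2313.5 kg/h.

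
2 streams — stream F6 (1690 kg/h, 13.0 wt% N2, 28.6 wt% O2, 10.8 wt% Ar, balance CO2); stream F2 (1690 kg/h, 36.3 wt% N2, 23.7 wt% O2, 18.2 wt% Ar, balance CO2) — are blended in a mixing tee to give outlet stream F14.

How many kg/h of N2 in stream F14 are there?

N2 out = N2 in = 1690×0.130 + 1690×0.363 = 833.17 kg/h.

833.2 kg/h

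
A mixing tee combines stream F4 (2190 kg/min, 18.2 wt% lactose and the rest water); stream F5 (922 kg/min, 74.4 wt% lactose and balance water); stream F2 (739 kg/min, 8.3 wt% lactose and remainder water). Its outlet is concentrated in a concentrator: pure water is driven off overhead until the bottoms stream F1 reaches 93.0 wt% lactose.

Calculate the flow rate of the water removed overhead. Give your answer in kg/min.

lactose entering = 2190×0.182 + 922×0.744 + 739×0.083 = 1145.9 kg/min.
All lactose reports to F1, so F1 = 1145.9/0.930 = 1232.1 kg/min.
Total feed = 3851 kg/min; overhead = 3851 − 1232.1 = 2618.9 kg/min.

2619 kg/min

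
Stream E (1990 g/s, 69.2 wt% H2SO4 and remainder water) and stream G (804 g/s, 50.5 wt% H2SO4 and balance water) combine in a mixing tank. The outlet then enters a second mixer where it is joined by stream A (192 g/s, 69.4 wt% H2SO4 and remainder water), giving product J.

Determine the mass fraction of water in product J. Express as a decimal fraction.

Overall, product flow = 2986 g/s.
water in = 1990×0.308 + 804×0.495 + 192×0.306 = 1069.7 g/s.
water fraction in J = 0.358.

0.358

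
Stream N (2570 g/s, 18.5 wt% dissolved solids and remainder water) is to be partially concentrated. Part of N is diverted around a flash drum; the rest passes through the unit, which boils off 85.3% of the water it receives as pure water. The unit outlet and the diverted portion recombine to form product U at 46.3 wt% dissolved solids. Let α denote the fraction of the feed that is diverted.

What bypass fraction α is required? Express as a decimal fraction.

0.136

All 2570×0.185 = 475.45 g/s of dissolved solids reaches U, so U = 475.45/0.463 = 1026.9 g/s and vapour = 1543.1 g/s.
The evaporator receives (1−α)·2570 of feed at 0.815 water and removes 0.853 of that water:
0.853×0.815×(1−α)×2570 = 1543.1
(1−α) = 1543.1/1786.7 = 0.8637;  α = 0.1363.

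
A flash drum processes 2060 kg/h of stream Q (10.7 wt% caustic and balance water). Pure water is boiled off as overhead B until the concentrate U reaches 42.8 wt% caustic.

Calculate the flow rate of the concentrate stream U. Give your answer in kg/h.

caustic is conserved: 2060×0.107 = 220.42 kg/h all reports to the concentrate.
Concentrate = 220.42/(target fraction) = 515 kg/h.

515 kg/h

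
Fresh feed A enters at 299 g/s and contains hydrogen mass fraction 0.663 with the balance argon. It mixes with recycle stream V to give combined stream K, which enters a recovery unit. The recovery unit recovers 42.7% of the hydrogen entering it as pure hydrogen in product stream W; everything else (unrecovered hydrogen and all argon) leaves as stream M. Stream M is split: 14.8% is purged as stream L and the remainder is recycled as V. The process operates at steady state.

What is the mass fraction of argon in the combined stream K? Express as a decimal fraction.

argon enters only via A and leaves only via the purge: 299×0.337 = 0.148×(argon in M), and the recovery unit passes all argon, so argon in K = argon in M = 680.83 g/s.
hydrogen in K: m_A = 299×0.663 + (1−0.148)·(1−0.427)·m_A, so m_A = 198.24/0.5118 = 387.33 g/s.
K = 387.33 + 680.83 = 1068.2 g/s.
argon fraction in K = 680.83/1068.2 = 0.637.

0.637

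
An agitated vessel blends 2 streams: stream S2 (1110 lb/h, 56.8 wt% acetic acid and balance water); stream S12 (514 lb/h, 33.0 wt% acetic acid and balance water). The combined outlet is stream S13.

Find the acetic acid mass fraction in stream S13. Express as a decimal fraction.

Total flow out = 1110 + 514 = 1624 lb/h.
acetic acid in = 1110×0.568 + 514×0.330 = 800.1 lb/h.
acetic acid mass fraction in S13 = 800.1/1624 = 0.4927.

0.4927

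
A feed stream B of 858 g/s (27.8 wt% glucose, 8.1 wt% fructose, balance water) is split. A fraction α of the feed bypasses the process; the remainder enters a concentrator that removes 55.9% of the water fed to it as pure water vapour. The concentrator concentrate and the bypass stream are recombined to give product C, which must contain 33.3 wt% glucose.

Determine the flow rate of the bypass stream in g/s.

All 858×0.278 = 238.52 g/s of glucose reaches C, so C = 238.52/0.333 = 716.29 g/s and vapour = 141.71 g/s.
The evaporator receives (1−α)·858 of feed at 0.641 water and removes 0.559 of that water:
0.559×0.641×(1−α)×858 = 141.71
(1−α) = 141.71/307.44 = 0.4609;  α = 0.5391.
Bypass flow = 0.5391×858 = 462.51 g/s.

462.5 g/s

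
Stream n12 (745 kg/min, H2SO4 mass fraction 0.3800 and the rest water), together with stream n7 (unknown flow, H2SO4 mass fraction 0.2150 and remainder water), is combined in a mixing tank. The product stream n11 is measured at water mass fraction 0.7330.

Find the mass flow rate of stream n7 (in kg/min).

Let n7 be the unknown flow. Total out = 745 + n7.
water balance: 461.9 + 0.785·n7 = 0.733·(745 + n7)
(0.785 − 0.733)·n7 = 0.733×745 − 461.9 = 84.185
n7 = 84.185 / 0.052 = 1618.9 kg/min

1619 kg/min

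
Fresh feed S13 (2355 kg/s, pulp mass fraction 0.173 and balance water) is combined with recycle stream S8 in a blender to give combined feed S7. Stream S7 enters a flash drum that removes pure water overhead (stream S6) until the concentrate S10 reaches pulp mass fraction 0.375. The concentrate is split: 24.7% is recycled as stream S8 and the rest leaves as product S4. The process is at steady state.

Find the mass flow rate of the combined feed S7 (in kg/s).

Overall pulp balance (none leaves overhead): pulp in fresh feed = pulp in product, i.e. 2355×0.173 = (1−0.247)·S10·0.375.
S10 = 407.41/(0.375×0.753) = 1442.8 kg/s.
Recycle S8 = 0.247×1442.8 = 356.38 kg/s.
Combined feed S7 = 2355 + 356.38 = 2711.4 kg/s.

2711 kg/s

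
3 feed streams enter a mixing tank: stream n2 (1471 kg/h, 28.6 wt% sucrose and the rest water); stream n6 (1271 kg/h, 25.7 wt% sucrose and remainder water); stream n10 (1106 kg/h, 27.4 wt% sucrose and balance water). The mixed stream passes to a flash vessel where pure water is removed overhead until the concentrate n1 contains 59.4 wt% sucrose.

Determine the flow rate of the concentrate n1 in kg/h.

sucrose entering = 1471×0.286 + 1271×0.257 + 1106×0.274 = 1050.4 kg/h.
All sucrose reports to n1, so n1 = 1050.4/0.594 = 1768.3 kg/h.

1768 kg/h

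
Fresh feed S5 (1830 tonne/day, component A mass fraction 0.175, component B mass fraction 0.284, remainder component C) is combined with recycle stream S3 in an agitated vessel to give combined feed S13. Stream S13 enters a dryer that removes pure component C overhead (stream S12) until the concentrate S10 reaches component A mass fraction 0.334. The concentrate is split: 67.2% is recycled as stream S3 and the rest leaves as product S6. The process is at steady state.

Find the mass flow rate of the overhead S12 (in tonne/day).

871.2 tonne/day

Overall component A balance (none leaves overhead): component A in fresh feed = component A in product, i.e. 1830×0.175 = (1−0.672)·S10·0.334.
S10 = 320.25/(0.334×0.328) = 2923.3 tonne/day.
Recycle S3 = 0.672×2923.3 = 1964.4 tonne/day.
Combined feed S13 = 1830 + 1964.4 = 3794.4 tonne/day.
Overhead S12 = S13 − S10 = 3794.4 − 2923.3 = 871.17 tonne/day.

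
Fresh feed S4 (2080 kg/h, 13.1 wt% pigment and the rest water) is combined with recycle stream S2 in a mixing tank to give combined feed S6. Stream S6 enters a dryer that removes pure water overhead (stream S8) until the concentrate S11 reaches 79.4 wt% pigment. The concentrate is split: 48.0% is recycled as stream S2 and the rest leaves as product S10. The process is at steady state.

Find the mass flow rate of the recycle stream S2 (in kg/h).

Overall pigment balance (none leaves overhead): pigment in fresh feed = pigment in product, i.e. 2080×0.131 = (1−0.480)·S11·0.794.
S11 = 272.48/(0.794×0.520) = 659.95 kg/h.
Recycle S2 = 0.480×659.95 = 316.78 kg/h.

316.8 kg/h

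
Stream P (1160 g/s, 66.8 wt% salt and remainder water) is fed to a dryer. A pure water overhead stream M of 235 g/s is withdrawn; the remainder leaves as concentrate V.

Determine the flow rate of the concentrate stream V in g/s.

925 g/s

Concentrate = 1160 − 235 = 925 g/s.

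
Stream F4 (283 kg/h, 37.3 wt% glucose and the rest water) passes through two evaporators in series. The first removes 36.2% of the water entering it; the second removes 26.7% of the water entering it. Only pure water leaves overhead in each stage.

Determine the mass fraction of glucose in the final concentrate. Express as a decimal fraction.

0.560

water in feed = 283×0.627 = 177.44 kg/h.
After stage 1: water left = (1−0.362)×177.44 = 113.21; stream total = 218.77 kg/h.
After stage 2: water left = (1−0.267)×113.21 = 82.981; final concentrate = 188.54 kg/h.
glucose fraction = 105.56/188.54 = 0.560.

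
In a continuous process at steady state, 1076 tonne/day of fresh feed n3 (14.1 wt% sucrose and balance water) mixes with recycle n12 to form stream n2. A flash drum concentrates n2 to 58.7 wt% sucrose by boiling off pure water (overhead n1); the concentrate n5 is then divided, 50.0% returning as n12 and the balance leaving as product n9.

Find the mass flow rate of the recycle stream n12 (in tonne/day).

Overall sucrose balance (none leaves overhead): sucrose in fresh feed = sucrose in product, i.e. 1076×0.141 = (1−0.500)·n5·0.587.
n5 = 151.72/(0.587×0.500) = 516.92 tonne/day.
Recycle n12 = 0.500×516.92 = 258.46 tonne/day.

258.5 tonne/day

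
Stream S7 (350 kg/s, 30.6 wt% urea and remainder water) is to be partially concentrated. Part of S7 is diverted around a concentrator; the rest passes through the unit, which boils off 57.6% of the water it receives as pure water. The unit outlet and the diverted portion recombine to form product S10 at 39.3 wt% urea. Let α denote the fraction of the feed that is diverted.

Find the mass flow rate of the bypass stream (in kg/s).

156.2 kg/s

All 350×0.306 = 107.1 kg/s of urea reaches S10, so S10 = 107.1/0.393 = 272.52 kg/s and vapour = 77.481 kg/s.
The evaporator receives (1−α)·350 of feed at 0.694 water and removes 0.576 of that water:
0.576×0.694×(1−α)×350 = 77.481
(1−α) = 77.481/139.91 = 0.5538;  α = 0.4462.
Bypass flow = 0.4462×350 = 156.17 kg/s.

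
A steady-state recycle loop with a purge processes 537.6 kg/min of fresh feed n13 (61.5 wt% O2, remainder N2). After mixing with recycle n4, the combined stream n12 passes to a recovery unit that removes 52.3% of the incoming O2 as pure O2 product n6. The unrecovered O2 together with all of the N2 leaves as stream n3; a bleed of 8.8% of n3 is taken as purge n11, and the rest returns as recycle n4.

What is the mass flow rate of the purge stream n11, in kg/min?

231.5 kg/min

N2 enters only via n13 and leaves only via the purge: 537.6×0.385 = 0.088×(N2 in n3), and the recovery unit passes all N2, so N2 in n12 = N2 in n3 = 2352 kg/min.
O2 in n12: m_A = 537.6×0.615 + (1−0.088)·(1−0.523)·m_A, so m_A = 330.62/0.5650 = 585.2 kg/min.
n3 = (1−0.523)×585.2 + 2352 = 2631.1 kg/min.
Purge n11 = 0.088×2631.1 = 231.54 kg/min.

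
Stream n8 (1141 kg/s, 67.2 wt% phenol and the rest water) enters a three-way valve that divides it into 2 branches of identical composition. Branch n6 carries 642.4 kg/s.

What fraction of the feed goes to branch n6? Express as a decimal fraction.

0.563

Fraction to n6 = 642.4/1141 = 0.5630.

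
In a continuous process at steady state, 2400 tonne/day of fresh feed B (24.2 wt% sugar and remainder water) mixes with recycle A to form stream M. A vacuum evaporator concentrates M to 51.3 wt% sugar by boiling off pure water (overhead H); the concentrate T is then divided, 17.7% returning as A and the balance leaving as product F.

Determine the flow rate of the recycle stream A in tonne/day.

Overall sugar balance (none leaves overhead): sugar in fresh feed = sugar in product, i.e. 2400×0.242 = (1−0.177)·T·0.513.
T = 580.8/(0.513×0.823) = 1375.7 tonne/day.
Recycle A = 0.177×1375.7 = 243.49 tonne/day.

243.5 tonne/day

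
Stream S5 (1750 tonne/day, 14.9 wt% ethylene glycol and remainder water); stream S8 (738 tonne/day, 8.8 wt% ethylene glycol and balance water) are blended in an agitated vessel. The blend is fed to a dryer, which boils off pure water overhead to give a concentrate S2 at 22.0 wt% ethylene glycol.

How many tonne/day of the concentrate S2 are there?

1480 tonne/day

ethylene glycol entering = 1750×0.149 + 738×0.088 = 325.69 tonne/day.
All ethylene glycol reports to S2, so S2 = 325.69/0.220 = 1480.4 tonne/day.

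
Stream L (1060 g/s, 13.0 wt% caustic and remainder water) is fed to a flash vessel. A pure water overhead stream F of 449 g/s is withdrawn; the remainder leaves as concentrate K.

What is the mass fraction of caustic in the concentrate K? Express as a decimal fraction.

0.2255

caustic is not removed: 1060×0.130 = 137.8 g/s of caustic enters K.
Concentrate = 1060 − 449 = 611 g/s.
Mass fraction = 137.8/611 = 0.2255.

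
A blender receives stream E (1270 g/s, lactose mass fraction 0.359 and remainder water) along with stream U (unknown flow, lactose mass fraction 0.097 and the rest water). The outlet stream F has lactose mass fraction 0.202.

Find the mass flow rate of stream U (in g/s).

1899 g/s

Let U be the unknown flow. Total out = 1270 + U.
lactose balance: 455.93 + 0.097·U = 0.202·(1270 + U)
(0.097 − 0.202)·U = 0.202×1270 − 455.93 = -199.39
U = -199.39 / -0.105 = 1899 g/s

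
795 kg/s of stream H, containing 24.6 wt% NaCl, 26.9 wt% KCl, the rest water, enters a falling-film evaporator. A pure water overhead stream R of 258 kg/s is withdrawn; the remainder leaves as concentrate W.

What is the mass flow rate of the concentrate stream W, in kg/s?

Concentrate = 795 − 258 = 537 kg/s.

537 kg/s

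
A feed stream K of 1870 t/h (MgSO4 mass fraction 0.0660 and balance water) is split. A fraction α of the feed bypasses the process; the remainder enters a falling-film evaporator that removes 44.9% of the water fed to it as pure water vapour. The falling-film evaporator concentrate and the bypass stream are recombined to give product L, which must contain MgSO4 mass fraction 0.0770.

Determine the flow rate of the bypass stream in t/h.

1233 t/h

All 1870×0.066 = 123.42 t/h of MgSO4 reaches L, so L = 123.42/0.077 = 1602.9 t/h and vapour = 267.14 t/h.
The evaporator receives (1−α)·1870 of feed at 0.934 water and removes 0.449 of that water:
0.449×0.934×(1−α)×1870 = 267.14
(1−α) = 267.14/784.21 = 0.3407;  α = 0.6593.
Bypass flow = 0.6593×1870 = 1233 t/h.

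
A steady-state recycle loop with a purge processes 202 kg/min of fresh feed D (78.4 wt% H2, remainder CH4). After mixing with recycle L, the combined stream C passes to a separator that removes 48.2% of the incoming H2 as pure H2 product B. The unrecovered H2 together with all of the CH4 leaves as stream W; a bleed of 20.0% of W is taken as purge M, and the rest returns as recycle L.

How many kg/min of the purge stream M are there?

71.65 kg/min

CH4 enters only via D and leaves only via the purge: 202×0.216 = 0.200×(CH4 in W), and the separator passes all CH4, so CH4 in C = CH4 in W = 218.16 kg/min.
H2 in C: m_A = 202×0.784 + (1−0.200)·(1−0.482)·m_A, so m_A = 158.37/0.5856 = 270.44 kg/min.
W = (1−0.482)×270.44 + 218.16 = 358.25 kg/min.
Purge M = 0.200×358.25 = 71.649 kg/min.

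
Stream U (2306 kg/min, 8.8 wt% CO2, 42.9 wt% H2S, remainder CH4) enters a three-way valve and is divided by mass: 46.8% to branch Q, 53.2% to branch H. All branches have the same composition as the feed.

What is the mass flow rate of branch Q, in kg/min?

1079 kg/min

Branch Q flow = 0.468×2306 = 1079.2 kg/min.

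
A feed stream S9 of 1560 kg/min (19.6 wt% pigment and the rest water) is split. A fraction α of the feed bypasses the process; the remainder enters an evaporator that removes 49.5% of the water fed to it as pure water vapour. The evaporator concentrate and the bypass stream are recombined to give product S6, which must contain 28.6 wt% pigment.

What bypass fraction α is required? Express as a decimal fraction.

All 1560×0.196 = 305.76 kg/min of pigment reaches S6, so S6 = 305.76/0.286 = 1069.1 kg/min and vapour = 490.91 kg/min.
The evaporator receives (1−α)·1560 of feed at 0.804 water and removes 0.495 of that water:
0.495×0.804×(1−α)×1560 = 490.91
(1−α) = 490.91/620.85 = 0.7907;  α = 0.2093.

0.209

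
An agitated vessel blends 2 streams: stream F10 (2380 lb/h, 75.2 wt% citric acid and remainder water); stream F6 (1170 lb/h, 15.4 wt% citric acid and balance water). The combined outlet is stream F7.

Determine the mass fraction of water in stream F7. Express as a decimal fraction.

0.445

Total flow out = 2380 + 1170 = 3550 lb/h.
water in = 2380×0.248 + 1170×0.846 = 1580.1 lb/h.
water mass fraction in F7 = 1580.1/3550 = 0.445.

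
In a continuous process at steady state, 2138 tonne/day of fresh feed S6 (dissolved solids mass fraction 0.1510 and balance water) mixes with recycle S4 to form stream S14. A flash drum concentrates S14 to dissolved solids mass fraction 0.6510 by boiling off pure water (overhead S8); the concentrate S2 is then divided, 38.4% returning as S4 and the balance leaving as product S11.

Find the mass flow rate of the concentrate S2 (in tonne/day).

Overall dissolved solids balance (none leaves overhead): dissolved solids in fresh feed = dissolved solids in product, i.e. 2138×0.151 = (1−0.384)·S2·0.651.
S2 = 322.84/(0.651×0.616) = 805.05 tonne/day.

805.1 tonne/day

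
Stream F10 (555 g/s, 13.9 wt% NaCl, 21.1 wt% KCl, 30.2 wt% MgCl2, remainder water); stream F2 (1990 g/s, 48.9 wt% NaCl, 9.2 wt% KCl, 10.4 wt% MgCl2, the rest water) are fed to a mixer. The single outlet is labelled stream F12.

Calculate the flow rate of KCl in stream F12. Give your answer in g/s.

KCl out = KCl in = 555×0.211 + 1990×0.092 = 300.18 g/s.

300.2 g/s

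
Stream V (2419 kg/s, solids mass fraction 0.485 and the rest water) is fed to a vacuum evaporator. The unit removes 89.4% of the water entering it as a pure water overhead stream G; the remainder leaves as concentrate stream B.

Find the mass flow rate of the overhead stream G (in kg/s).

water entering = 2419×0.515 = 1245.8 kg/s; overhead removed = 0.894×1245.8 = 1113.7 kg/s.

1114 kg/s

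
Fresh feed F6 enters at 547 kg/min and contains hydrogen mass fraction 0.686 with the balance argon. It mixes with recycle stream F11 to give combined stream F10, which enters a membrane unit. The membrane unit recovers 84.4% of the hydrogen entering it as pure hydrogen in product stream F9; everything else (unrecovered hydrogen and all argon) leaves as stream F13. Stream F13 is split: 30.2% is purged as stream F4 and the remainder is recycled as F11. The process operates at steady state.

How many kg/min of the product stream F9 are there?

hydrogen in F10: m_A = 547×0.686 + (1−0.302)·(1−0.844)·m_A, so m_A = 375.24/0.8911 = 421.09 kg/min.
Product F9 = 0.844×421.09 = 355.4 kg/min.

355.4 kg/min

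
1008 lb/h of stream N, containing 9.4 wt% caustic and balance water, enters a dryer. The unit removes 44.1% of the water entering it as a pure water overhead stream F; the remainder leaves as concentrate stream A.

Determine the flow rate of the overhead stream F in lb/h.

water entering = 1008×0.906 = 913.25 lb/h; overhead removed = 0.441×913.25 = 402.74 lb/h.

402.7 lb/h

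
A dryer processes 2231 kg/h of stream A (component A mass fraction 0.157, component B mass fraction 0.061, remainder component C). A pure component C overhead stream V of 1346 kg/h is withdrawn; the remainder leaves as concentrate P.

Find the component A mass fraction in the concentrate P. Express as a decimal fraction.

0.396

component A is not removed: 2231×0.157 = 350.27 kg/h of component A enters P.
Concentrate = 2231 − 1346 = 885 kg/h.
Mass fraction = 350.27/885 = 0.396.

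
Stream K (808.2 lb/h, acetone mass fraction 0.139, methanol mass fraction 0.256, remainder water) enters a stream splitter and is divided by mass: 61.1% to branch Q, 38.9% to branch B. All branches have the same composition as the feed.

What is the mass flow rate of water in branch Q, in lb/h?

Branch Q total = 0.611×808.2 = 493.81 lb/h.
water in Q = 0.605×493.81 = 298.76 lb/h.

298.8 lb/h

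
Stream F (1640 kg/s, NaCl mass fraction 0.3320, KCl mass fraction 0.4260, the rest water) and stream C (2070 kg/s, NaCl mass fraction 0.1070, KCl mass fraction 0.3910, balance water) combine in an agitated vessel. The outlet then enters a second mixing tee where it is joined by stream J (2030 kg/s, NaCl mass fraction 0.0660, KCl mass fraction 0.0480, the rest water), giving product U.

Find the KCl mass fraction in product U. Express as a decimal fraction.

0.2797

Overall, product flow = 5740 kg/s.
KCl in = 1640×0.426 + 2070×0.391 + 2030×0.048 = 1605.5 kg/s.
KCl fraction in U = 0.2797.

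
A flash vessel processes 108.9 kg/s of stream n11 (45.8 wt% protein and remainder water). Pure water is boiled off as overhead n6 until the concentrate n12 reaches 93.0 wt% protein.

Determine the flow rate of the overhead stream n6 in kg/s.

55.27 kg/s

protein is conserved: 108.9×0.458 = 49.876 kg/s all reports to the concentrate.
Concentrate = 49.876/(target fraction) = 53.63 kg/s.
Overhead = 108.9 − 53.63 = 55.27 kg/s.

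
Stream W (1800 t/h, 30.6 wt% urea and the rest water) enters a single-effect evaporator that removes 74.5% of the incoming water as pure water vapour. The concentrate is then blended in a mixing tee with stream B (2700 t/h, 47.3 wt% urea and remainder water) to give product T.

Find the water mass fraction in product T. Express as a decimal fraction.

Vapour removed = 0.745×0.694×1800 = 930.65 t/h; concentrate = 869.35 t/h.
water reaching the mixer = 318.55 (from concentrate) + 2700×0.527 = 1741.4 t/h.
Product flow = 869.35 + 2700 = 3569.3 t/h; water fraction = 0.488.

0.488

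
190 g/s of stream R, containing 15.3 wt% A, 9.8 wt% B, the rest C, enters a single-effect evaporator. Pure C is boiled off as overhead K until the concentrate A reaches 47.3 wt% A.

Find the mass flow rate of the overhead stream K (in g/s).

A is conserved: 190×0.153 = 29.07 g/s all reports to the concentrate.
Concentrate = 29.07/(target fraction) = 61.459 g/s.
Overhead = 190 − 61.459 = 128.54 g/s.

128.5 g/s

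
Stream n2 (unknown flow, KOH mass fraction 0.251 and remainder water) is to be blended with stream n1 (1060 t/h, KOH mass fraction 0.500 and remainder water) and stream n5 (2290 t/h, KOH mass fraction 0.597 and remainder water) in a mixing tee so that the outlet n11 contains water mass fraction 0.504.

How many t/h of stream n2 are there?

961.3 t/h

Let n2 be the unknown flow. Total out = 3350 + n2.
water balance: 1452.9 + 0.749·n2 = 0.504·(3350 + n2)
(0.749 − 0.504)·n2 = 0.504×3350 − 1452.9 = 235.53
n2 = 235.53 / 0.245 = 961.35 t/h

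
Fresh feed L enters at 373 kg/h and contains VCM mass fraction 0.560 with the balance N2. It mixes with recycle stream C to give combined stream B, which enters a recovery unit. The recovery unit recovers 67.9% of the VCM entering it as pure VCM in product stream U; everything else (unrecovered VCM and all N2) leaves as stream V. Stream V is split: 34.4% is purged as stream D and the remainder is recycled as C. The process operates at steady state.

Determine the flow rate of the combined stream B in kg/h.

741.7 kg/h

N2 enters only via L and leaves only via the purge: 373×0.440 = 0.344×(N2 in V), and the recovery unit passes all N2, so N2 in B = N2 in V = 477.09 kg/h.
VCM in B: m_A = 373×0.560 + (1−0.344)·(1−0.679)·m_A, so m_A = 208.88/0.7894 = 264.6 kg/h.
B = 264.6 + 477.09 = 741.69 kg/h.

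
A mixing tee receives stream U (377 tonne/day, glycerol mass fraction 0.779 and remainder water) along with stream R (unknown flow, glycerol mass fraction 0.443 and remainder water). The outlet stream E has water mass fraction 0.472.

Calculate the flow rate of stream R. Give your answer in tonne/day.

Let R be the unknown flow. Total out = 377 + R.
water balance: 83.317 + 0.557·R = 0.472·(377 + R)
(0.557 − 0.472)·R = 0.472×377 − 83.317 = 94.627
R = 94.627 / 0.085 = 1113.3 tonne/day

1113 tonne/day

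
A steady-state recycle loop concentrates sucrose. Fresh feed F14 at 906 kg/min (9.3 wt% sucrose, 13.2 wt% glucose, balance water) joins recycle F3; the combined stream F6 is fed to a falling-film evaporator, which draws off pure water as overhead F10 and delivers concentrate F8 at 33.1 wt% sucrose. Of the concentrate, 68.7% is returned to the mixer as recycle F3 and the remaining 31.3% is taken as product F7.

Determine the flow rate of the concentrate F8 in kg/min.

Overall sucrose balance (none leaves overhead): sucrose in fresh feed = sucrose in product, i.e. 906×0.093 = (1−0.687)·F8·0.331.
F8 = 84.258/(0.331×0.313) = 813.28 kg/min.

813.3 kg/min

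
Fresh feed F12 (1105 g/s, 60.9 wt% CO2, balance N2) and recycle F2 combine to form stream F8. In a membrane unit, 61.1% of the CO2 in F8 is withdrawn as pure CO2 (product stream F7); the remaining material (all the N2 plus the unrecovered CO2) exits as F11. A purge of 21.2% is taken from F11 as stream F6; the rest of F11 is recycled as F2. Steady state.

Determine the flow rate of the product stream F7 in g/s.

592.9 g/s

CO2 in F8: m_A = 1105×0.609 + (1−0.212)·(1−0.611)·m_A, so m_A = 672.94/0.6935 = 970.41 g/s.
Product F7 = 0.611×970.41 = 592.92 g/s.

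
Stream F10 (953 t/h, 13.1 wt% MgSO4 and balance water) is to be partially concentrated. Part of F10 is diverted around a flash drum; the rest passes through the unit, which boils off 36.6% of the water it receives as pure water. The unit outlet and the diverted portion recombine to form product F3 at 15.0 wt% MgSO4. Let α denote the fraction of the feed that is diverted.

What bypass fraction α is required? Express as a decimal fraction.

All 953×0.131 = 124.84 t/h of MgSO4 reaches F3, so F3 = 124.84/0.150 = 832.29 t/h and vapour = 120.71 t/h.
The evaporator receives (1−α)·953 of feed at 0.869 water and removes 0.366 of that water:
0.366×0.869×(1−α)×953 = 120.71
(1−α) = 120.71/303.11 = 0.3983;  α = 0.6017.

0.602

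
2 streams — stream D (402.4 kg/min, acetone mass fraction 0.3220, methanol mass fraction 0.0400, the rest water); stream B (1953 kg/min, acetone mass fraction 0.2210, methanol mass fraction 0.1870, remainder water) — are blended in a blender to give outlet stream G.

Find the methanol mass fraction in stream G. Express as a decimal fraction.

0.1619

Total flow out = 402.4 + 1953 = 2355.4 kg/min.
methanol in = 402.4×0.040 + 1953×0.187 = 381.31 kg/min.
methanol mass fraction in G = 381.31/2355.4 = 0.1619.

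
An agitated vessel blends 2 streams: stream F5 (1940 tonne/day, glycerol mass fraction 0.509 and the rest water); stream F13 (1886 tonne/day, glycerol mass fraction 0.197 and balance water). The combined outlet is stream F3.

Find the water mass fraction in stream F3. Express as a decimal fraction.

Total flow out = 1940 + 1886 = 3826 tonne/day.
water in = 1940×0.491 + 1886×0.803 = 2467 tonne/day.
water mass fraction in F3 = 2467/3826 = 0.645.

0.645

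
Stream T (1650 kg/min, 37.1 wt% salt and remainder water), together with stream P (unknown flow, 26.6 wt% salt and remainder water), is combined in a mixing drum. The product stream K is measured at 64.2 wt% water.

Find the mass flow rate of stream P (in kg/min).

Let P be the unknown flow. Total out = 1650 + P.
water balance: 1037.8 + 0.734·P = 0.642·(1650 + P)
(0.734 − 0.642)·P = 0.642×1650 − 1037.8 = 21.45
P = 21.45 / 0.092 = 233.15 kg/min

233.2 kg/min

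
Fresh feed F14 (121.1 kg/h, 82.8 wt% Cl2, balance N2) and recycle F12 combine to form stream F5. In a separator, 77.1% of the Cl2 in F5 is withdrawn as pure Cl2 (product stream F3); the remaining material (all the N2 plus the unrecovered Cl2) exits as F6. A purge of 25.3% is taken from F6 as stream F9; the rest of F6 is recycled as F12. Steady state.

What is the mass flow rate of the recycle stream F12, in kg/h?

N2 enters only via F14 and leaves only via the purge: 121.1×0.172 = 0.253×(N2 in F6), and the separator passes all N2, so N2 in F5 = N2 in F6 = 82.329 kg/h.
Cl2 in F5: m_A = 121.1×0.828 + (1−0.253)·(1−0.771)·m_A, so m_A = 100.27/0.8289 = 120.96 kg/h.
F6 = (1−0.771)×120.96 + 82.329 = 110.03 kg/h.
Recycle F12 = (1−0.253)×110.03 = 82.192 kg/h.

82.19 kg/h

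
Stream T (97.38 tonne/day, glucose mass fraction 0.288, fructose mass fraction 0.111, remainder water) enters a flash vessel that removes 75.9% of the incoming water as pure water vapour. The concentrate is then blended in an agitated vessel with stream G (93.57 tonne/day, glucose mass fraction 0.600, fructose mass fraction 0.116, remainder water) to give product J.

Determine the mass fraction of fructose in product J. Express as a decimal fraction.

Vapour removed = 0.759×0.601×97.38 = 44.421 tonne/day; concentrate = 52.959 tonne/day.
fructose reaching the mixer = 10.809 (from concentrate) + 93.57×0.116 = 21.663 tonne/day.
Product flow = 52.959 + 93.57 = 146.53 tonne/day; fructose fraction = 0.148.

0.148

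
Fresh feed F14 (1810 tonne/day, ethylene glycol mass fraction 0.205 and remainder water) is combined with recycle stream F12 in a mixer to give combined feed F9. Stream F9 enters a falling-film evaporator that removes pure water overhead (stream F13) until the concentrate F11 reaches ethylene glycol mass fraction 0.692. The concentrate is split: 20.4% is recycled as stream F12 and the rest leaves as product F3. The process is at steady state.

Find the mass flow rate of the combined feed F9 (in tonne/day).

1947 tonne/day

Overall ethylene glycol balance (none leaves overhead): ethylene glycol in fresh feed = ethylene glycol in product, i.e. 1810×0.205 = (1−0.204)·F11·0.692.
F11 = 371.05/(0.692×0.796) = 673.62 tonne/day.
Recycle F12 = 0.204×673.62 = 137.42 tonne/day.
Combined feed F9 = 1810 + 137.42 = 1947.4 tonne/day.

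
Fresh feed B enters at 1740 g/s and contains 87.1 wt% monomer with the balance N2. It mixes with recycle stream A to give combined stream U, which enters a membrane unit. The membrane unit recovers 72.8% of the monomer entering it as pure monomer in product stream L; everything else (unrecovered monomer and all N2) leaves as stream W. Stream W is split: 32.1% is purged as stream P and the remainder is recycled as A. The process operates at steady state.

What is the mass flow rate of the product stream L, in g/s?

monomer in U: m_A = 1740×0.871 + (1−0.321)·(1−0.728)·m_A, so m_A = 1515.5/0.8153 = 1858.8 g/s.
Product L = 0.728×1858.8 = 1353.2 g/s.

1353 g/s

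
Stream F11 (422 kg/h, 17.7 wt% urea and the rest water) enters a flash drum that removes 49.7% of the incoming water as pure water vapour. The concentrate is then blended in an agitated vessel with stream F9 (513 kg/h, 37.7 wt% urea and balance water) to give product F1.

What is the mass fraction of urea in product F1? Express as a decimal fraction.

Vapour removed = 0.497×0.823×422 = 172.61 kg/h; concentrate = 249.39 kg/h.
urea reaching the mixer = 74.694 (from concentrate) + 513×0.377 = 268.1 kg/h.
Product flow = 249.39 + 513 = 762.39 kg/h; urea fraction = 0.352.

0.352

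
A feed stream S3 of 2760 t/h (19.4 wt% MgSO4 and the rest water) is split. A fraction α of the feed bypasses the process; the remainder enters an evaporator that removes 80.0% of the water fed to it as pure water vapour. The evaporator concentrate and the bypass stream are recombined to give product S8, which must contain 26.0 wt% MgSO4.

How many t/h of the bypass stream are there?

All 2760×0.194 = 535.44 t/h of MgSO4 reaches S8, so S8 = 535.44/0.260 = 2059.4 t/h and vapour = 700.62 t/h.
The evaporator receives (1−α)·2760 of feed at 0.806 water and removes 0.800 of that water:
0.800×0.806×(1−α)×2760 = 700.62
(1−α) = 700.62/1779.6 = 0.3937;  α = 0.6063.
Bypass flow = 0.6063×2760 = 1673.4 t/h.

1673 t/h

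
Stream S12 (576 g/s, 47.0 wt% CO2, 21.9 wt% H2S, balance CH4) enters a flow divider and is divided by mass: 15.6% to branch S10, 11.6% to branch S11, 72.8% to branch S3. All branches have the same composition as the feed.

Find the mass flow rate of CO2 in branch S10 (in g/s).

Branch S10 total = 0.156×576 = 89.856 g/s.
CO2 in S10 = 0.470×89.856 = 42.232 g/s.

42.23 g/s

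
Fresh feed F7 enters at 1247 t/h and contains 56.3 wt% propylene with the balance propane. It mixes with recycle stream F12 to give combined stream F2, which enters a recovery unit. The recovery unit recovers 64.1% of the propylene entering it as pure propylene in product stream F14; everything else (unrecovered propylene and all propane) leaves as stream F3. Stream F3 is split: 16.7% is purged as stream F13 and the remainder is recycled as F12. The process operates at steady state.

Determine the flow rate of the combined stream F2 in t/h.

propane enters only via F7 and leaves only via the purge: 1247×0.437 = 0.167×(propane in F3), and the recovery unit passes all propane, so propane in F2 = propane in F3 = 3263.1 t/h.
propylene in F2: m_A = 1247×0.563 + (1−0.167)·(1−0.641)·m_A, so m_A = 702.06/0.7010 = 1001.6 t/h.
F2 = 1001.6 + 3263.1 = 4264.7 t/h.

4265 t/h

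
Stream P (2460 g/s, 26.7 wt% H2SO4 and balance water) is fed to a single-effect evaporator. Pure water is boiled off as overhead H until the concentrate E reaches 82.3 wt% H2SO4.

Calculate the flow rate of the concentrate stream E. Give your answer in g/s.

798.1 g/s

H2SO4 is conserved: 2460×0.267 = 656.82 g/s all reports to the concentrate.
Concentrate = 656.82/(target fraction) = 798.08 g/s.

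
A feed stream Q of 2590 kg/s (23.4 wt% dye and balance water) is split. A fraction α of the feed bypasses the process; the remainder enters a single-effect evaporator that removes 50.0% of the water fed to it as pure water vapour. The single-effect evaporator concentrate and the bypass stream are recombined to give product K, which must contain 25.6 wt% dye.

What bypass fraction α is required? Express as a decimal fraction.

0.776

All 2590×0.234 = 606.06 kg/s of dye reaches K, so K = 606.06/0.256 = 2367.4 kg/s and vapour = 222.58 kg/s.
The evaporator receives (1−α)·2590 of feed at 0.766 water and removes 0.500 of that water:
0.500×0.766×(1−α)×2590 = 222.58
(1−α) = 222.58/991.97 = 0.2244;  α = 0.7756.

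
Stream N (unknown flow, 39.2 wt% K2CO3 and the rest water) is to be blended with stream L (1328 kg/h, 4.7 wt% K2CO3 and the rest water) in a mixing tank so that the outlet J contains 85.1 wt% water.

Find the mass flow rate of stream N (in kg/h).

557.4 kg/h

Let N be the unknown flow. Total out = 1328 + N.
water balance: 1265.6 + 0.608·N = 0.851·(1328 + N)
(0.608 − 0.851)·N = 0.851×1328 − 1265.6 = -135.46
N = -135.46 / -0.243 = 557.43 kg/h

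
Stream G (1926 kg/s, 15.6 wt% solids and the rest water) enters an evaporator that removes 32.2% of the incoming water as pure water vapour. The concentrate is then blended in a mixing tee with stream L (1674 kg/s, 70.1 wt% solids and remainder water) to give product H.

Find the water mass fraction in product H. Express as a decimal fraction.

Vapour removed = 0.322×0.844×1926 = 523.43 kg/s; concentrate = 1402.6 kg/s.
water reaching the mixer = 1102.1 (from concentrate) + 1674×0.299 = 1602.6 kg/s.
Product flow = 1402.6 + 1674 = 3076.6 kg/s; water fraction = 0.521.

0.521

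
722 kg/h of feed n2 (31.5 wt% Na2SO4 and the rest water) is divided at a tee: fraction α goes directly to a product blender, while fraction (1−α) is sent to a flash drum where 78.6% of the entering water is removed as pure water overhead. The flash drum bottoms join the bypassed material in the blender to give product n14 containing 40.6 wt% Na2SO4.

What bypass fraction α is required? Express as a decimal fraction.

0.584

All 722×0.315 = 227.43 kg/h of Na2SO4 reaches n14, so n14 = 227.43/0.406 = 560.17 kg/h and vapour = 161.83 kg/h.
The evaporator receives (1−α)·722 of feed at 0.685 water and removes 0.786 of that water:
0.786×0.685×(1−α)×722 = 161.83
(1−α) = 161.83/388.73 = 0.4163;  α = 0.5837.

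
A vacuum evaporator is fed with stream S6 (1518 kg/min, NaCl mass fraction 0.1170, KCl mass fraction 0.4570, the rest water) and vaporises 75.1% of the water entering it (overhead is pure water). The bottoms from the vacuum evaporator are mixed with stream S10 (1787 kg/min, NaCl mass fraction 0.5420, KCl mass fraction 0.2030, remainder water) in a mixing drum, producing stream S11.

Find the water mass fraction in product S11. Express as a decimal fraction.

0.2187

Vapour removed = 0.751×0.426×1518 = 485.65 kg/min; concentrate = 1032.4 kg/min.
water reaching the mixer = 161.02 (from concentrate) + 1787×0.255 = 616.71 kg/min.
Product flow = 1032.4 + 1787 = 2819.4 kg/min; water fraction = 0.2187.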